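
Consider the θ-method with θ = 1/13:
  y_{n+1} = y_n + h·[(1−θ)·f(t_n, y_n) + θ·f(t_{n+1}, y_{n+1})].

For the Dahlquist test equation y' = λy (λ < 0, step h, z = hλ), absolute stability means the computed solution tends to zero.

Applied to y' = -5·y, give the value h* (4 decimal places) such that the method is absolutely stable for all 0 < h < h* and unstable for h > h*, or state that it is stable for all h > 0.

Set f=λy, z=hλ:
  y_{n+1} = y_n + z·[12/13·y_n + 1/13·y_{n+1}] ⇒ (1 − 1/13z)y_{n+1} = (1 + 12/13z)y_n
  ⇒ R(z) = (1 + 12/13z)/(1 − 1/13z).

Boundary: |R(x)|=1, x<0.
x=-0.82: |R|=0.2287
R=−1: 1+12/13x = −1+1/13x ⇒ -11/13x=2 ⇒ x=2/(-11/13)=-2.3636
Confirm numerically:
  x=-1.519: |R|=0.36008 <1
  x=-1.501: |R|=0.34563 <1
  x=-1.334: |R|=0.20985 <1
  x=-2.886: |R|=1.36170 >1
  x=-2.630: |R|=1.18746 >1
Stable set (-2.3636, 0).

(-2.3636,0); λ=-5 ⇒ h* = (26/11)/5 = 0.4727.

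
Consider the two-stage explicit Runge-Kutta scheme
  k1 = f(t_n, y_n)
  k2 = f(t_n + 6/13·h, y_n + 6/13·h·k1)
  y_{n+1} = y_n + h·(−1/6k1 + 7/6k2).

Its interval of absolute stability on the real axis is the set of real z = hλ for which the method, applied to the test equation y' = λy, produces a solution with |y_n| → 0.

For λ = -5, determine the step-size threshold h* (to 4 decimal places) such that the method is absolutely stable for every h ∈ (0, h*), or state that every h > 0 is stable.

(-1.8571,0); λ=-5 ⇒ h* = (13/7)/5 = 0.3714.

With y'=λy (z=hλ):
  k1=λy_n ⇒ h·k1=z·y_n;  k2=λ(1+6/13z)y_n ⇒ h·k2=z(1+6/13z)y_n
  y_{n+1}/y_n = 1 − 1/6z + 7/6z(1+6/13z) = 1 + z + 7/13z²
  so R(z) = 1 + z + 7/13z².

Need |R(x)|<1, x<0.
x=-0.94: |R|=0.5358
R=1: x+7/13x²=0 ⇒ x=−13/7=-1.8571; min R=1−1/(4·7/13)=0.5357>−1
Confirm numerically:
  x=-1.834: |R|=0.97715 <1
  x=-1.711: |R|=0.86536 <1
  x=-1.564: |R|=0.75313 <1
  x=-1.039: |R|=0.54228 <1
  x=-2.205: |R|=1.41301 >1
  x=-2.083: |R|=1.25332 >1
Interval (-1.8571, 0).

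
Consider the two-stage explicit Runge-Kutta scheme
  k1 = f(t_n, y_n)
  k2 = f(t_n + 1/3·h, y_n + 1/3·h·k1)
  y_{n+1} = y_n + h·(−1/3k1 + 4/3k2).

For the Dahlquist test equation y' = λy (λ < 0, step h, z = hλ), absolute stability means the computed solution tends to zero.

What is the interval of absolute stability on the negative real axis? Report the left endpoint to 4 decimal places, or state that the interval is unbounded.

Set f=λy, z=hλ:
  k1=λy_n ⇒ h·k1=z·y_n;  k2=λ(1+1/3z)y_n ⇒ h·k2=z(1+1/3z)y_n
  y_{n+1}/y_n = 1 − 1/3z + 4/3z(1+1/3z) = 1 + z + 4/9z²
  so R(z) = 1 + z + 4/9z².

Find x<0 with |R(x)|<1.
x=-0.89: |R|=0.4620
R=1: x+4/9x²=0 ⇒ x=−9/4=-2.2500; min R=1−1/(4·4/9)=0.4375>−1
Confirm numerically:
  x=-2.024: |R|=0.79670 <1
  x=-1.607: |R|=0.54076 <1
  x=-1.323: |R|=0.45492 <1
  x=-1.173: |R|=0.43852 <1
  x=-2.834: |R|=1.73558 >1
  x=-2.786: |R|=1.66369 >1
So |R|<1 on (-2.2500, 0).

z∈(-2.2500,0).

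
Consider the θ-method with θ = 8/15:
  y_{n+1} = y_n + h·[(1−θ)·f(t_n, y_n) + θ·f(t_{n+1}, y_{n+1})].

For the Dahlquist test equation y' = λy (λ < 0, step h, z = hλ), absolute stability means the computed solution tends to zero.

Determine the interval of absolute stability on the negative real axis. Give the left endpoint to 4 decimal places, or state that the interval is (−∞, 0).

unbounded; (−∞, 0).

On y'=λy, z=hλ:
  y_{n+1} = y_n + z·[7/15·y_n + 8/15·y_{n+1}] ⇒ (1 − 8/15z)y_{n+1} = (1 + 7/15z)y_n
  ⇒ R(z) = (1 + 7/15z)/(1 − 8/15z).

Need |R(x)|<1, x<0.
x=-0.67: |R|=0.5064
x=-2: |R|=0.0323
x=-10: |R|=0.5789
x=-100: |R|=0.8405
θ=8/15≥1/2 ⇒ |1+7/15x|<|1−8/15x| ∀x<0 ⇒ stable on all of ℝ⁻.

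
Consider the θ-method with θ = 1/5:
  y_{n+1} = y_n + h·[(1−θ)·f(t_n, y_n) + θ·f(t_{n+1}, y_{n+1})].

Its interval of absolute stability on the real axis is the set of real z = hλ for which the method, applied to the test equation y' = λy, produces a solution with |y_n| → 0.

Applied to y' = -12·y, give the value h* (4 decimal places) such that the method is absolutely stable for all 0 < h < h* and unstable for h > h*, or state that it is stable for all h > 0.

(-3.3333,0); λ=-12 ⇒ h* = (10/3)/12 = 0.2778.

Test eqn y'=λy, z=hλ:
  y_{n+1} = y_n + z·[4/5·y_n + 1/5·y_{n+1}] ⇒ (1 − 1/5z)y_{n+1} = (1 + 4/5z)y_n
  R(z) = (1 + 4/5z)/(1 − 1/5z).

Need |R(x)|<1, x<0.
x=-1.78: |R|=0.3127
R=−1: 1+4/5x = −1+1/5x ⇒ -3/5x=2 ⇒ x=2/(-3/5)=-3.3333
Confirm numerically:
  x=-2.096: |R|=0.47689 <1
  x=-2.041: |R|=0.44937 <1
  x=-1.472: |R|=0.13721 <1
  x=-3.848: |R|=1.17450 >1
  x=-3.563: |R|=1.08046 >1
  x=-3.473: |R|=1.04945 >1
So |R|<1 on (-3.3333, 0).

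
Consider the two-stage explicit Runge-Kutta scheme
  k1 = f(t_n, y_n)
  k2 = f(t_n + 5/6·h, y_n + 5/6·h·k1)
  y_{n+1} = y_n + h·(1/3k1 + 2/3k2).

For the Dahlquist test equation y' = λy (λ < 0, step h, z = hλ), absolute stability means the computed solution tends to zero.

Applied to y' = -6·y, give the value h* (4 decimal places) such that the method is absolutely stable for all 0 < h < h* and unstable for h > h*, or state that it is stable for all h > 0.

(-1.8000,0); λ=-6 ⇒ h* = (9/5)/6 = 0.3000.

On y'=λy, z=hλ:
  k1=λy_n ⇒ h·k1=z·y_n;  k2=λ(1+5/6z)y_n ⇒ h·k2=z(1+5/6z)y_n
  y_{n+1}/y_n = 1 + 1/3z + 2/3z(1+5/6z) = 1 + z + 5/9z²
  Hence R(z) = 1 + z + 5/9z².

Need |R(x)|<1, x<0.
x=-0.83: |R|=0.5527
R=1: x+5/9x²=0 ⇒ x=−9/5=-1.8000; min R=1−1/(4·5/9)=0.5500>−1
Confirm numerically:
  x=-1.230: |R|=0.61050 <1
  x=-1.036: |R|=0.56028 <1
  x=-0.992: |R|=0.55470 <1
  x=-0.989: |R|=0.55440 <1
  x=-2.114: |R|=1.36878 >1
  x=-1.922: |R|=1.13027 >1
Stable set (-1.8000, 0).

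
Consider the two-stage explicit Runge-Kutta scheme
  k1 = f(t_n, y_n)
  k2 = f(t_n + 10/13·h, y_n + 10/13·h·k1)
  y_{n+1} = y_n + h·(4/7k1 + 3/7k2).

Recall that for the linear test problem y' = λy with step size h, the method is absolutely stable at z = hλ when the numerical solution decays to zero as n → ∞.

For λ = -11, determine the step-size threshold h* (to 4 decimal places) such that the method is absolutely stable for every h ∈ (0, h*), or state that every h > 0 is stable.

(-3.0333,0); λ=-11 ⇒ h* = (91/30)/11 = 0.2758.

Test eqn y'=λy, z=hλ:
  k1=λy_n ⇒ h·k1=z·y_n;  k2=λ(1+10/13z)y_n ⇒ h·k2=z(1+10/13z)y_n
  y_{n+1}/y_n = 1 + 4/7z + 3/7z(1+10/13z) = 1 + z + 30/91z²
  R(z) = 1 + z + 30/91z².

Solve |R(x)|<1 on ℝ⁻.
x=-0.77: |R|=0.4255
R=1: x+30/91x²=0 ⇒ x=−91/30=-3.0333; min R=1−1/(4·30/91)=0.2417>−1
Confirm numerically:
  x=-2.812: |R|=0.79482 <1
  x=-2.400: |R|=0.49890 <1
  x=-1.756: |R|=0.26055 <1
  x=-3.593: |R|=1.66293 >1
  x=-3.450: |R|=1.47390 >1
  x=-3.156: |R|=1.12763 >1
So |R|<1 on (-3.0333, 0).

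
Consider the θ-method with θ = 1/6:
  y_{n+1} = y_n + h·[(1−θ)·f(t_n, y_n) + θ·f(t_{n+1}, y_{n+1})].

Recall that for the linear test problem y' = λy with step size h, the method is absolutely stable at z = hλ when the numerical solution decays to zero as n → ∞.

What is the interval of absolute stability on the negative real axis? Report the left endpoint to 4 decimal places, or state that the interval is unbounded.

Set f=λy, z=hλ:
  y_{n+1} = y_n + z·[5/6·y_n + 1/6·y_{n+1}] ⇒ (1 − 1/6z)y_{n+1} = (1 + 5/6z)y_n
  R(z) = (1 + 5/6z)/(1 − 1/6z).

Find x<0 with |R(x)|<1.
x=-0.52: |R|=0.5215
R=−1: 1+5/6x = −1+1/6x ⇒ -2/3x=2 ⇒ x=2/(-2/3)=-3.0000
Confirm numerically:
  x=-2.780: |R|=0.89977 <1
  x=-2.448: |R|=0.73864 <1
  x=-2.309: |R|=0.66735 <1
  x=-1.444: |R|=0.16389 <1
  x=-3.527: |R|=1.22127 >1
  x=-3.281: |R|=1.12111 >1
  x=-3.274: |R|=1.11818 >1
Stable set (-3.0000, 0).

z∈(-3.0000,0).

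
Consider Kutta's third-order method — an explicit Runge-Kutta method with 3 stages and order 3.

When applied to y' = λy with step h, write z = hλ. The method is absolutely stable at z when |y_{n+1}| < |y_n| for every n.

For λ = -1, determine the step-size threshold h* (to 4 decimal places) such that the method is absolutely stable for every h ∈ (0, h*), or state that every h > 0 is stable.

With y'=λy (z=hλ):
  order 3, 3-stage ⇒ R(z)=1+z+z^2/2+z^3/6
  (e.g. R(-1.19)=0.23719, |R|=0.23719)

Solve |R(x)|<1 on ℝ⁻.
x=-1.19: |R|=0.2372
|R(-2.31)|=0.6963 |R(-1.88)|=0.2202 |R(-0.83)|=0.4192
Bisect:
  x_lo=-3.3771 |R|=3.0940  x_hi=-0.0715 |R|=0.9310
  mid=-1.72431 |R|=0.09216 →hi
  mid=-2.55072 |R|=1.06353 →lo
  mid=-2.13752 |R|=0.48074 →hi
  mid=-2.34412 |R|=0.74345 →hi
  mid=-2.44742 |R|=0.89577 →hi
  mid=-2.49907 |R|=0.97765 →hi
  mid=-2.52489 |R|=1.02008 →lo
  ...
  [-2.51279,-2.51258] ⇒ x*=-2.5127
Stable set (-2.5127, 0).

(-2.5127,0); λ=-1 ⇒ h* = 2.5127.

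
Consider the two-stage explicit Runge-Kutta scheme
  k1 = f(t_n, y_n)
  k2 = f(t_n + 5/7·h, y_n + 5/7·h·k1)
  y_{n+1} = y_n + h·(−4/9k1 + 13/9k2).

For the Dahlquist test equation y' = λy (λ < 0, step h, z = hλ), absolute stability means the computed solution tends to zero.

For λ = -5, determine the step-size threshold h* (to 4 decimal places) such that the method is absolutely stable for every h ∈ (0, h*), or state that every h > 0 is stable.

Test eqn y'=λy, z=hλ:
  k1=λy_n ⇒ h·k1=z·y_n;  k2=λ(1+5/7z)y_n ⇒ h·k2=z(1+5/7z)y_n
  y_{n+1}/y_n = 1 − 4/9z + 13/9z(1+5/7z) = 1 + z + 65/63z²
  Hence R(z) = 1 + z + 65/63z².

Need |R(x)|<1, x<0.
x=-0.39: |R|=0.7669
R=1: x+65/63x²=0 ⇒ x=−63/65=-0.9692; min R=1−1/(4·65/63)=0.7577>−1
Confirm numerically:
  x=-0.886: |R|=0.92392 <1
  x=-0.615: |R|=0.77523 <1
  x=-0.544: |R|=0.76133 <1
  x=-0.399: |R|=0.76526 <1
  x=-1.315: |R|=1.46912 >1
  x=-1.285: |R|=1.41864 >1
Interval (-0.9692, 0).

(-0.9692,0); λ=-5 ⇒ h* = (63/65)/5 = 0.1938.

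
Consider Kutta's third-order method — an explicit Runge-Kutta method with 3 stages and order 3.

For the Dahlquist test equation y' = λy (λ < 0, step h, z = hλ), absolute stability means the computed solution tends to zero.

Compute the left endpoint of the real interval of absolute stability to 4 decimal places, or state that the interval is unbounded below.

z* = -2.5127.

With y'=λy (z=hλ):
  order 3, 3-stage ⇒ R(z)=1+z+z^2/2+z^3/6
  (e.g. R(-1.32)=0.16787, |R|=0.16787)

Need |R(x)|<1, x<0.
x=-1.32: |R|=0.1679
|R(-2.56)|=1.0794 |R(-1.97)|=0.3038 |R(-1.84)|=0.1855
Bisect:
  x_lo=-2.8642 |R|=1.6785  x_hi=-0.3483 |R|=0.7053
  mid=-1.60622 |R|=0.00691 →hi
  mid=-2.23520 |R|=0.59836 →hi
  mid=-2.54969 |R|=1.06179 →lo
  mid=-2.39245 |R|=0.81286 →hi
  mid=-2.47107 |R|=0.93278 →hi
  mid=-2.51038 |R|=0.99612 →hi
  mid=-2.53004 |R|=1.02866 →lo
  ...
  [-2.51284,-2.51268] ⇒ x*=-2.5127
Interval (-2.5127, 0).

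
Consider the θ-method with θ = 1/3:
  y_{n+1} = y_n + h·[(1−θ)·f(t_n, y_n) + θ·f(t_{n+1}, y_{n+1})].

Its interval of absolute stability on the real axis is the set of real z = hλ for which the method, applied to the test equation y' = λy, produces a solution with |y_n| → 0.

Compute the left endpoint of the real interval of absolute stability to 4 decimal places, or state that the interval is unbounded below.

Test eqn y'=λy, z=hλ:
  y_{n+1} = y_n + z·[2/3·y_n + 1/3·y_{n+1}] ⇒ (1 − 1/3z)y_{n+1} = (1 + 2/3z)y_n
  so R(z) = (1 + 2/3z)/(1 − 1/3z).

Find x<0 with |R(x)|<1.
x=-0.66: |R|=0.4590
R=−1: 1+2/3x = −1+1/3x ⇒ -1/3x=2 ⇒ x=2/(-1/3)=-6.0000
Confirm numerically:
  x=-5.734: |R|=0.96954 <1
  x=-3.930: |R|=0.70130 <1
  x=-3.855: |R|=0.68709 <1
  x=-6.548: |R|=1.05739 >1
  x=-6.141: |R|=1.01543 >1
  x=-6.127: |R|=1.01391 >1
Interval (-6.0000, 0).

z* = -6.0000.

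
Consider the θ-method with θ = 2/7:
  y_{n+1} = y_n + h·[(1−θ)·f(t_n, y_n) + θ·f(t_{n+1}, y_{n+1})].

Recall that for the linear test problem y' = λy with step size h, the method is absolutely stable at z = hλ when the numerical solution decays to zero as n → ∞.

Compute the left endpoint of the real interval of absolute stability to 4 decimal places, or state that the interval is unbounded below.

Test eqn y'=λy, z=hλ:
  y_{n+1} = y_n + z·[5/7·y_n + 2/7·y_{n+1}] ⇒ (1 − 2/7z)y_{n+1} = (1 + 5/7z)y_n
  R(z) = (1 + 5/7z)/(1 − 2/7z).

Find x<0 with |R(x)|<1.
x=-1.59: |R|=0.0933
R=−1: 1+5/7x = −1+2/7x ⇒ -3/7x=2 ⇒ x=2/(-3/7)=-4.6667
Confirm numerically:
  x=-4.411: |R|=0.95152 <1
  x=-3.981: |R|=0.86252 <1
  x=-3.798: |R|=0.82146 <1
  x=-2.661: |R|=0.51169 <1
  x=-4.944: |R|=1.04927 >1
  x=-4.820: |R|=1.02764 >1
  x=-4.803: |R|=1.02463 >1
Stable set (-4.6667, 0).

z* = -4.6667.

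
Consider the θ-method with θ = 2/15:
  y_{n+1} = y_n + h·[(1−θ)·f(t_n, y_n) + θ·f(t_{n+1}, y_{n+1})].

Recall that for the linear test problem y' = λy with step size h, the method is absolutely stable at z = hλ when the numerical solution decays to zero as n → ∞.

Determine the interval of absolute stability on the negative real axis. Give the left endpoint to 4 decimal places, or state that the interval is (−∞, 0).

With y'=λy (z=hλ):
  y_{n+1} = y_n + z·[13/15·y_n + 2/15·y_{n+1}] ⇒ (1 − 2/15z)y_{n+1} = (1 + 13/15z)y_n
  Hence R(z) = (1 + 13/15z)/(1 − 2/15z).

Find x<0 with |R(x)|<1.
x=-0.77: |R|=0.3017
R=−1: 1+13/15x = −1+2/15x ⇒ -11/15x=2 ⇒ x=2/(-11/15)=-2.7273
Confirm numerically:
  x=-2.573: |R|=0.91576 <1
  x=-2.455: |R|=0.84957 <1
  x=-2.098: |R|=0.63940 <1
  x=-2.880: |R|=1.08092 >1
  x=-2.864: |R|=1.07256 >1
Interval (-2.7273, 0).

(-2.7273, 0).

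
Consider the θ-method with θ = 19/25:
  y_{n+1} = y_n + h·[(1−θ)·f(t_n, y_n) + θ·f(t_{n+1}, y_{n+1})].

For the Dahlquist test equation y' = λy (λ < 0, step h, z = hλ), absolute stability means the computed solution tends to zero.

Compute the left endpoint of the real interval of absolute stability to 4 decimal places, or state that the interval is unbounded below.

With y'=λy (z=hλ):
  y_{n+1} = y_n + z·[6/25·y_n + 19/25·y_{n+1}] ⇒ (1 − 19/25z)y_{n+1} = (1 + 6/25z)y_n
  Hence R(z) = (1 + 6/25z)/(1 − 19/25z).

Find x<0 with |R(x)|<1.
x=-0.86: |R|=0.4799
x=-2: |R|=0.2063
x=-10: |R|=0.1628
x=-100: |R|=0.2987
θ=19/25≥1/2 ⇒ |1+6/25x|<|1−19/25x| ∀x<0 ⇒ interval (−∞,0).

unbounded; (−∞, 0).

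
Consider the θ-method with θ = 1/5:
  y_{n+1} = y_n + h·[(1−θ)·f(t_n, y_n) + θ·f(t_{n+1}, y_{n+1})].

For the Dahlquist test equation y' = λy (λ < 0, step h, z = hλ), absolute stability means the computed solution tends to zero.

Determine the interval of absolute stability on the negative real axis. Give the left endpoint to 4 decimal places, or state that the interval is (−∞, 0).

(-3.3333, 0).

With y'=λy (z=hλ):
  y_{n+1} = y_n + z·[4/5·y_n + 1/5·y_{n+1}] ⇒ (1 − 1/5z)y_{n+1} = (1 + 4/5z)y_n
  Hence R(z) = (1 + 4/5z)/(1 − 1/5z).

Solve |R(x)|<1 on ℝ⁻.
x=-1.42: |R|=0.1059
R=−1: 1+4/5x = −1+1/5x ⇒ -3/5x=2 ⇒ x=2/(-3/5)=-3.3333
Confirm numerically:
  x=-2.415: |R|=0.62846 <1
  x=-2.133: |R|=0.49516 <1
  x=-1.477: |R|=0.14019 <1
  x=-3.594: |R|=1.09099 >1
  x=-3.477: |R|=1.05084 >1
Interval (-3.3333, 0).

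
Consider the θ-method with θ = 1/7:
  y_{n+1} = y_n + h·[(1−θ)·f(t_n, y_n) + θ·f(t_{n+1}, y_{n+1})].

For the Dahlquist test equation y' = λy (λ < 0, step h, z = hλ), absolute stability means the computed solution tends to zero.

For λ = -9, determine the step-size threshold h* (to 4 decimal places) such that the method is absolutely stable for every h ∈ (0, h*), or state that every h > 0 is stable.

With y'=λy (z=hλ):
  y_{n+1} = y_n + z·[6/7·y_n + 1/7·y_{n+1}] ⇒ (1 − 1/7z)y_{n+1} = (1 + 6/7z)y_n
  ⇒ R(z) = (1 + 6/7z)/(1 − 1/7z).

Need |R(x)|<1, x<0.
x=-1.22: |R|=0.0389
R=−1: 1+6/7x = −1+1/7x ⇒ -5/7x=2 ⇒ x=2/(-5/7)=-2.8000
Confirm numerically:
  x=-2.249: |R|=0.70213 <1
  x=-2.169: |R|=0.65591 <1
  x=-2.110: |R|=0.62130 <1
  x=-2.073: |R|=0.59936 <1
  x=-3.303: |R|=1.24410 >1
  x=-3.195: |R|=1.19372 >1
Interval (-2.8000, 0).

(-2.8000,0); λ=-9 ⇒ h* = (14/5)/9 = 0.3111.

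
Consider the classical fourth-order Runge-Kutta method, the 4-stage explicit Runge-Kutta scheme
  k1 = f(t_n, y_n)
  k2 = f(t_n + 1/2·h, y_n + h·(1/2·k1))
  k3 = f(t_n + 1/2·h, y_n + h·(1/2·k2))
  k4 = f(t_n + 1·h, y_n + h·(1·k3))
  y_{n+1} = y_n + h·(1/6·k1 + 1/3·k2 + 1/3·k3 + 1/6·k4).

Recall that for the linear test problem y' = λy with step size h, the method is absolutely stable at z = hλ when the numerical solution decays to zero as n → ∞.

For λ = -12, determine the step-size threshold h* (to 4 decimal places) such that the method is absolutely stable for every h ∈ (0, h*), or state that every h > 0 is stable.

Set f=λy, z=hλ:
  order 4, 4-stage ⇒ R(z)=1+z+z^2/2+z^3/6+z^4/24
  (e.g. R(-1.06)=0.35590, |R|=0.35590)

Boundary: |R(x)|=1, x<0.
x=-1.06: |R|=0.3559
|R(-2.12)|=0.3808 |R(-1.26)|=0.3054 |R(-0.66)|=0.5178
Bisect:
  x_lo=-3.3445 |R|=2.2265  x_hi=-0.0619 |R|=0.9400
  mid=-1.70320 |R|=0.27441 →hi
  mid=-2.52384 |R|=0.67225 →hi
  mid=-2.93417 |R|=1.24866 →lo
  mid=-2.72900 |R|=0.91840 →hi
  mid=-2.83159 |R|=1.07207 →lo
  mid=-2.78029 |R|=0.99249 →hi
  mid=-2.80594 |R|=1.03158 →lo
  mid=-2.79312 |R|=1.01186 →lo
  ...
  [-2.78530,-2.78510] ⇒ x*=-2.7853
Interval (-2.7853, 0).

(-2.7853,0); λ=-12 ⇒ h* = 0.2321.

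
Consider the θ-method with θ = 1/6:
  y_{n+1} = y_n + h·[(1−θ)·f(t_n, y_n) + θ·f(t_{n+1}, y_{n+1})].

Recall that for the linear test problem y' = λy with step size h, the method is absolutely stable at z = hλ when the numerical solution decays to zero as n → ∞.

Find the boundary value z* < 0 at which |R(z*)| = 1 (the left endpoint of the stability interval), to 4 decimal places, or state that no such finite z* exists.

z* = -3.0000.

With y'=λy (z=hλ):
  y_{n+1} = y_n + z·[5/6·y_n + 1/6·y_{n+1}] ⇒ (1 − 1/6z)y_{n+1} = (1 + 5/6z)y_n
  so R(z) = (1 + 5/6z)/(1 − 1/6z).

Need |R(x)|<1, x<0.
x=-1.05: |R|=0.1064
R=−1: 1+5/6x = −1+1/6x ⇒ -2/3x=2 ⇒ x=2/(-2/3)=-3.0000
Confirm numerically:
  x=-2.946: |R|=0.97586 <1
  x=-2.790: |R|=0.90444 <1
  x=-2.717: |R|=0.87014 <1
  x=-2.599: |R|=0.81347 <1
  x=-3.348: |R|=1.14891 >1
  x=-3.105: |R|=1.04613 >1
  x=-3.092: |R|=1.04048 >1
Interval (-3.0000, 0).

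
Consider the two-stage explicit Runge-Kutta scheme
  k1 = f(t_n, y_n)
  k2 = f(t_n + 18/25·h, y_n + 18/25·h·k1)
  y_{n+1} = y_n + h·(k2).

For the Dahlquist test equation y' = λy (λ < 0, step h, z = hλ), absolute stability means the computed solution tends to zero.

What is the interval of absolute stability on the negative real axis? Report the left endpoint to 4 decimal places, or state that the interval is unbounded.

Set f=λy, z=hλ:
  k1=λy_n ⇒ h·k1=z·y_n;  k2=λ(1+18/25z)y_n ⇒ h·k2=z(1+18/25z)y_n
  y_{n+1}/y_n = 1 + z(1+18/25z) = 1 + z + 18/25z²
  Hence R(z) = 1 + z + 18/25z².

Boundary: |R(x)|=1, x<0.
x=-1.11: |R|=0.7771
R=1: x+18/25x²=0 ⇒ x=−25/18=-1.3889; min R=1−1/(4·18/25)=0.6528>−1
Confirm numerically:
  x=-1.227: |R|=0.85698 <1
  x=-1.105: |R|=0.77414 <1
  x=-0.940: |R|=0.69619 <1
  x=-1.934: |R|=1.75906 >1
  x=-1.900: |R|=1.69920 >1
  x=-1.824: |R|=1.57142 >1
So |R|<1 on (-1.3889, 0).

(-1.3889, 0).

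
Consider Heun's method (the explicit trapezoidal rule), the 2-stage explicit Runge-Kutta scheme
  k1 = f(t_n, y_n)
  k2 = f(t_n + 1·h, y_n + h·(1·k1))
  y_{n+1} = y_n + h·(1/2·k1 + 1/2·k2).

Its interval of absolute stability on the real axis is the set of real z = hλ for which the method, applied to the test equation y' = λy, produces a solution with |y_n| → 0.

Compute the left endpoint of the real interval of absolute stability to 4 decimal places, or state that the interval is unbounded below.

z* = -2.0000.

With y'=λy (z=hλ):
  order 2, 2-stage ⇒ R(z)=1+z+z^2/2
  (e.g. R(-0.37)=0.69845, |R|=0.69845)

Need |R(x)|<1, x<0.
x=-0.37: |R|=0.6985
|R(-1.23)|=0.5264 |R(-1.12)|=0.5072 |R(-0.99)|=0.5000
Bisect:
  x_lo=-2.3650 |R|=1.4316  x_hi=-0.1318 |R|=0.8769
  mid=-1.24840 |R|=0.53085 →hi
  mid=-1.80669 |R|=0.82537 →hi
  mid=-2.08583 |R|=1.08951 →lo
  mid=-1.94626 |R|=0.94770 →hi
  mid=-2.01604 |R|=1.01617 →lo
  mid=-1.98115 |R|=0.98133 →hi
  mid=-1.99860 |R|=0.99860 →hi
  mid=-2.00732 |R|=1.00735 →lo
  mid=-2.00296 |R|=1.00296 →lo
  mid=-2.00078 |R|=1.00078 →lo
  ...
  [-2.00010,-1.99996] ⇒ x*=-2.0000
So |R|<1 on (-2.0000, 0).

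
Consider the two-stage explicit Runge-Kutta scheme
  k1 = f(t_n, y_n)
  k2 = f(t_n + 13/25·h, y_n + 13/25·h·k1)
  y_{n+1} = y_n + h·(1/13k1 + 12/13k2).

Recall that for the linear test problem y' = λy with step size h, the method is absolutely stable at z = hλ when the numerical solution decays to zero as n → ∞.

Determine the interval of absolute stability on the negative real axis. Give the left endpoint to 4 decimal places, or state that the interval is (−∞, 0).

z∈(-2.0833,0).

Test eqn y'=λy, z=hλ:
  k1=λy_n ⇒ h·k1=z·y_n;  k2=λ(1+13/25z)y_n ⇒ h·k2=z(1+13/25z)y_n
  y_{n+1}/y_n = 1 + 1/13z + 12/13z(1+13/25z) = 1 + z + 12/25z²
  Hence R(z) = 1 + z + 12/25z².

Solve |R(x)|<1 on ℝ⁻.
x=-1.17: |R|=0.4871
R=1: x+12/25x²=0 ⇒ x=−25/12=-2.0833; min R=1−1/(4·12/25)=0.4792>−1
Confirm numerically:
  x=-1.932: |R|=0.85966 <1
  x=-1.718: |R|=0.69873 <1
  x=-1.622: |R|=0.64082 <1
  x=-1.537: |R|=0.59694 <1
  x=-2.583: |R|=1.61951 >1
  x=-2.365: |R|=1.31975 >1
Interval (-2.0833, 0).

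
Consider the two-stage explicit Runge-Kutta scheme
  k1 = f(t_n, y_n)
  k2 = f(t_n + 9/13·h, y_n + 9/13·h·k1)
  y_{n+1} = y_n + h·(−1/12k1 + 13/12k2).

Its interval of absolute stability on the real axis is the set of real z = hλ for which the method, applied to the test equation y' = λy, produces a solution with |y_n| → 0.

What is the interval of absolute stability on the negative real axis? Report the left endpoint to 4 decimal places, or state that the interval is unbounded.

Set f=λy, z=hλ:
  k1=λy_n ⇒ h·k1=z·y_n;  k2=λ(1+9/13z)y_n ⇒ h·k2=z(1+9/13z)y_n
  y_{n+1}/y_n = 1 − 1/12z + 13/12z(1+9/13z) = 1 + z + 3/4z²
  Hence R(z) = 1 + z + 3/4z².

Need |R(x)|<1, x<0.
x=-0.87: |R|=0.6977
R=1: x+3/4x²=0 ⇒ x=−4/3=-1.3333; min R=1−1/(4·3/4)=0.6667>−1
Confirm numerically:
  x=-1.261: |R|=0.93159 <1
  x=-1.043: |R|=0.77289 <1
  x=-1.042: |R|=0.77232 <1
  x=-0.892: |R|=0.70475 <1
  x=-1.658: |R|=1.40372 >1
  x=-1.646: |R|=1.38599 >1
  x=-1.573: |R|=1.28275 >1
So |R|<1 on (-1.3333, 0).

(-1.3333, 0).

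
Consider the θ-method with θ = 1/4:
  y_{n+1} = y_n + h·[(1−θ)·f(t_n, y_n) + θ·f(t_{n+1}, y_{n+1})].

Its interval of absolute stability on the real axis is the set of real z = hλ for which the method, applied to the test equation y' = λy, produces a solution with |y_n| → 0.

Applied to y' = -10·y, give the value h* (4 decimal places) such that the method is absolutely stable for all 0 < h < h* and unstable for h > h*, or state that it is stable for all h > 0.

Test eqn y'=λy, z=hλ:
  y_{n+1} = y_n + z·[3/4·y_n + 1/4·y_{n+1}] ⇒ (1 − 1/4z)y_{n+1} = (1 + 3/4z)y_n
  R(z) = (1 + 3/4z)/(1 − 1/4z).

Boundary: |R(x)|=1, x<0.
x=-1.01: |R|=0.1936
R=−1: 1+3/4x = −1+1/4x ⇒ -1/2x=2 ⇒ x=2/(-1/2)=-4.0000
Confirm numerically:
  x=-3.677: |R|=0.91585 <1
  x=-2.919: |R|=0.68753 <1
  x=-2.848: |R|=0.66355 <1
  x=-2.004: |R|=0.33511 <1
  x=-4.422: |R|=1.10021 >1
  x=-4.323: |R|=1.07762 >1
  x=-4.123: |R|=1.03028 >1
Interval (-4.0000, 0).

(-4.0000,0); λ=-10 ⇒ h* = (4)/10 = 0.4000.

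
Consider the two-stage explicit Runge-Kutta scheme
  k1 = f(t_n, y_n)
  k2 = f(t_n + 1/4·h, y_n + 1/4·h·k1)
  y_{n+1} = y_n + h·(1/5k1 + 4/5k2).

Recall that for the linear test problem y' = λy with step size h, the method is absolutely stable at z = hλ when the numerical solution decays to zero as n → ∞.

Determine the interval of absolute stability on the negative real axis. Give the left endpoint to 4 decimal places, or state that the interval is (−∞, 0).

Set f=λy, z=hλ:
  k1=λy_n ⇒ h·k1=z·y_n;  k2=λ(1+1/4z)y_n ⇒ h·k2=z(1+1/4z)y_n
  y_{n+1}/y_n = 1 + 1/5z + 4/5z(1+1/4z) = 1 + z + 1/5z²
  R(z) = 1 + z + 1/5z².

Need |R(x)|<1, x<0.
x=-0.36: |R|=0.6659
R=1: x+1/5x²=0 ⇒ x=−5=-5.0000; min R=1−1/(4·1/5)=-0.2500>−1
Confirm numerically:
  x=-4.580: |R|=0.61528 <1
  x=-3.814: |R|=0.09532 <1
  x=-3.249: |R|=0.13780 <1
  x=-2.459: |R|=0.24966 <1
  x=-5.491: |R|=1.53922 >1
  x=-5.395: |R|=1.42620 >1
  x=-5.096: |R|=1.09784 >1
Stable set (-5.0000, 0).

z∈(-5.0000,0).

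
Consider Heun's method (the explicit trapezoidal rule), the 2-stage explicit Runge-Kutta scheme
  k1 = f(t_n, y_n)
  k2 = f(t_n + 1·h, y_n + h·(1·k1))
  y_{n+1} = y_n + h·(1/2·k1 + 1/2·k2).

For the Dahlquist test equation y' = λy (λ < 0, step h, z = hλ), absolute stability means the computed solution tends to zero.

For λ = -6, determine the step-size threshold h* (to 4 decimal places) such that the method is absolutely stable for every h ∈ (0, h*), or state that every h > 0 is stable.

(-2.0000,0); λ=-6 ⇒ h* = 0.3333.

On y'=λy, z=hλ:
  order 2, 2-stage ⇒ R(z)=1+z+z^2/2
  (e.g. R(-1.25)=0.53125, |R|=0.53125)

Find x<0 with |R(x)|<1.
x=-1.25: |R|=0.5312
|R(-1.59)|=0.6741 |R(-1.14)|=0.5098 |R(-1.06)|=0.5018
Bisect:
  x_lo=-2.5574 |R|=1.7128  x_hi=-0.1278 |R|=0.8804
  mid=-1.34261 |R|=0.55869 →hi
  mid=-1.95003 |R|=0.95128 →hi
  mid=-2.25374 |R|=1.28593 →lo
  mid=-2.10189 |R|=1.10708 →lo
  mid=-2.02596 |R|=1.02629 →lo
  mid=-1.98799 |R|=0.98807 →hi
  mid=-2.00698 |R|=1.00700 →lo
  mid=-1.99749 |R|=0.99749 →hi
  mid=-2.00223 |R|=1.00223 →lo
  mid=-1.99986 |R|=0.99986 →hi
  ...
  [-2.00001,-1.99986] ⇒ x*=-2.0000
So |R|<1 on (-2.0000, 0).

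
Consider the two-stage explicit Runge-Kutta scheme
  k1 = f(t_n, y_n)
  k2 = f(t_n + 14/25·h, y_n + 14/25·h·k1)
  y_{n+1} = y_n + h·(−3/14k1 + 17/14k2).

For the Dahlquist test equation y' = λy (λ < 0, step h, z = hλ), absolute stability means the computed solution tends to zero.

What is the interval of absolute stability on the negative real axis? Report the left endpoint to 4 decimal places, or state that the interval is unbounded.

On y'=λy, z=hλ:
  k1=λy_n ⇒ h·k1=z·y_n;  k2=λ(1+14/25z)y_n ⇒ h·k2=z(1+14/25z)y_n
  y_{n+1}/y_n = 1 − 3/14z + 17/14z(1+14/25z) = 1 + z + 17/25z²
  R(z) = 1 + z + 17/25z².

Boundary: |R(x)|=1, x<0.
x=-1.79: |R|=1.3888
R=1: x+17/25x²=0 ⇒ x=−25/17=-1.4706; min R=1−1/(4·17/25)=0.6324>−1
Confirm numerically:
  x=-1.434: |R|=0.96432 <1
  x=-1.418: |R|=0.94929 <1
  x=-0.972: |R|=0.67045 <1
  x=-1.776: |R|=1.36884 >1
  x=-1.661: |R|=1.21507 >1
Interval (-1.4706, 0).

z∈(-1.4706,0).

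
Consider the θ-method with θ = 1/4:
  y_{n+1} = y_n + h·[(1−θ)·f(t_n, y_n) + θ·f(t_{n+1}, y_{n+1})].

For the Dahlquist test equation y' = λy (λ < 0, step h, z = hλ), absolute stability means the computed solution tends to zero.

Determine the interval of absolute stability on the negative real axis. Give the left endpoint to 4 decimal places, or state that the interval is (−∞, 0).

Test eqn y'=λy, z=hλ:
  y_{n+1} = y_n + z·[3/4·y_n + 1/4·y_{n+1}] ⇒ (1 − 1/4z)y_{n+1} = (1 + 3/4z)y_n
  R(z) = (1 + 3/4z)/(1 − 1/4z).

Boundary: |R(x)|=1, x<0.
x=-0.7: |R|=0.4043
R=−1: 1+3/4x = −1+1/4x ⇒ -1/2x=2 ⇒ x=2/(-1/2)=-4.0000
Confirm numerically:
  x=-3.976: |R|=0.99398 <1
  x=-3.122: |R|=0.75344 <1
  x=-2.130: |R|=0.38989 <1
  x=-1.639: |R|=0.16262 <1
  x=-4.424: |R|=1.10066 >1
  x=-4.402: |R|=1.09569 >1
  x=-4.249: |R|=1.06037 >1
Stable set (-4.0000, 0).

z∈(-4.0000,0).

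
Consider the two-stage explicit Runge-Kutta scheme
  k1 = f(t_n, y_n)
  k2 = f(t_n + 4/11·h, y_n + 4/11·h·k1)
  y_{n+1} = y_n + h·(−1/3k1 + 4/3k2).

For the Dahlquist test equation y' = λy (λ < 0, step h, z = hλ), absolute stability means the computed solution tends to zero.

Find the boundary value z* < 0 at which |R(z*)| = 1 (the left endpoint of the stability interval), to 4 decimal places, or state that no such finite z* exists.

z* = -2.0625.

On y'=λy, z=hλ:
  k1=λy_n ⇒ h·k1=z·y_n;  k2=λ(1+4/11z)y_n ⇒ h·k2=z(1+4/11z)y_n
  y_{n+1}/y_n = 1 − 1/3z + 4/3z(1+4/11z) = 1 + z + 16/33z²
  ⇒ R(z) = 1 + z + 16/33z².

Boundary: |R(x)|=1, x<0.
x=-1.53: |R|=0.6050
R=1: x+16/33x²=0 ⇒ x=−33/16=-2.0625; min R=1−1/(4·16/33)=0.4844>−1
Confirm numerically:
  x=-1.949: |R|=0.89275 <1
  x=-1.408: |R|=0.55319 <1
  x=-1.310: |R|=0.52205 <1
  x=-1.002: |R|=0.48479 <1
  x=-2.223: |R|=1.17299 >1
  x=-2.086: |R|=1.02377 >1
So |R|<1 on (-2.0625, 0).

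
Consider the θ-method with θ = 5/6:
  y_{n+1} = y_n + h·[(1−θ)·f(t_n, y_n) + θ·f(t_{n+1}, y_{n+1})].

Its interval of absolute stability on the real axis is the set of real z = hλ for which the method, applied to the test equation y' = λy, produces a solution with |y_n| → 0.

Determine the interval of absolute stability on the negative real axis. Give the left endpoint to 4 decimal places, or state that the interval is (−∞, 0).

Test eqn y'=λy, z=hλ:
  y_{n+1} = y_n + z·[1/6·y_n + 5/6·y_{n+1}] ⇒ (1 − 5/6z)y_{n+1} = (1 + 1/6z)y_n
  Hence R(z) = (1 + 1/6z)/(1 − 5/6z).

Need |R(x)|<1, x<0.
x=-0.4: |R|=0.7000
x=-2: |R|=0.2500
x=-10: |R|=0.0714
x=-100: |R|=0.1858
θ=5/6≥1/2 ⇒ |1+1/6x|<|1−5/6x| ∀x<0 ⇒ interval (−∞,0).

interval (−∞, 0).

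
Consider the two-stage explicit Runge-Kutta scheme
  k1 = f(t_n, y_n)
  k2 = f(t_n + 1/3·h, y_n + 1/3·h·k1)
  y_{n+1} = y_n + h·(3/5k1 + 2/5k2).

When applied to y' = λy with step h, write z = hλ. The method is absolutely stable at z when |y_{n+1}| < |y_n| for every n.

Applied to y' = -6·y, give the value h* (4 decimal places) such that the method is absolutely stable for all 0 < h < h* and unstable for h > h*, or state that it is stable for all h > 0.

Set f=λy, z=hλ:
  k1=λy_n ⇒ h·k1=z·y_n;  k2=λ(1+1/3z)y_n ⇒ h·k2=z(1+1/3z)y_n
  y_{n+1}/y_n = 1 + 3/5z + 2/5z(1+1/3z) = 1 + z + 2/15z²
  Hence R(z) = 1 + z + 2/15z².

Need |R(x)|<1, x<0.
x=-1.7: |R|=0.3147
R=1: x+2/15x²=0 ⇒ x=−15/2=-7.5000; min R=1−1/(4·2/15)=-0.8750>−1
Confirm numerically:
  x=-5.120: |R|=0.62475 <1
  x=-4.966: |R|=0.67785 <1
  x=-4.371: |R|=0.82358 <1
  x=-8.100: |R|=1.64800 >1
  x=-8.029: |R|=1.56631 >1
  x=-7.559: |R|=1.05946 >1
Interval (-7.5000, 0).

(-7.5000,0); λ=-6 ⇒ h* = (15/2)/6 = 1.2500.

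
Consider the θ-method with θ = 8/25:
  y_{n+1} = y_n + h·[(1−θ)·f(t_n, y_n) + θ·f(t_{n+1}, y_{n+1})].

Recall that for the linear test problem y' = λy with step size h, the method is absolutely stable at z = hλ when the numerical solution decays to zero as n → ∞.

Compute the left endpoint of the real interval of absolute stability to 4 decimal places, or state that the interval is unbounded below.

z* = -5.5556.

With y'=λy (z=hλ):
  y_{n+1} = y_n + z·[17/25·y_n + 8/25·y_{n+1}] ⇒ (1 − 8/25z)y_{n+1} = (1 + 17/25z)y_n
  ⇒ R(z) = (1 + 17/25z)/(1 − 8/25z).

Solve |R(x)|<1 on ℝ⁻.
x=-1.72: |R|=0.1094
R=−1: 1+17/25x = −1+8/25x ⇒ -9/25x=2 ⇒ x=2/(-9/25)=-5.5556
Confirm numerically:
  x=-5.320: |R|=0.96862 <1
  x=-5.118: |R|=0.94028 <1
  x=-3.258: |R|=0.59506 <1
  x=-6.080: |R|=1.06410 >1
  x=-6.045: |R|=1.06005 >1
Stable set (-5.5556, 0).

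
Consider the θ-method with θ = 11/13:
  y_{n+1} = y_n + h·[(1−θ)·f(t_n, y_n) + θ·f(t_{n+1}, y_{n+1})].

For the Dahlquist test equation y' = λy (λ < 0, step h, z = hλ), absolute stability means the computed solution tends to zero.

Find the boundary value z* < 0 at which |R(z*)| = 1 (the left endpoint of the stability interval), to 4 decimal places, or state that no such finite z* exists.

Test eqn y'=λy, z=hλ:
  y_{n+1} = y_n + z·[2/13·y_n + 11/13·y_{n+1}] ⇒ (1 − 11/13z)y_{n+1} = (1 + 2/13z)y_n
  Hence R(z) = (1 + 2/13z)/(1 − 11/13z).

Find x<0 with |R(x)|<1.
x=-0.33: |R|=0.7420
x=-2: |R|=0.2571
x=-10: |R|=0.0569
x=-100: |R|=0.1680
θ=11/13≥1/2 ⇒ |1+2/13x|<|1−11/13x| ∀x<0 ⇒ stable on all of ℝ⁻.

(−∞, 0) — no finite endpoint.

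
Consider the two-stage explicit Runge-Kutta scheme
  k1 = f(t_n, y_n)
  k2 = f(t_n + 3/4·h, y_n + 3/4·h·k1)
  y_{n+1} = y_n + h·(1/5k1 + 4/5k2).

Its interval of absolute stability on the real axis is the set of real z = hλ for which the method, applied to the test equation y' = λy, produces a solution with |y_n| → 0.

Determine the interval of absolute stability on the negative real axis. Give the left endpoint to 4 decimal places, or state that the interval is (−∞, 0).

z∈(-1.6667,0).

With y'=λy (z=hλ):
  k1=λy_n ⇒ h·k1=z·y_n;  k2=λ(1+3/4z)y_n ⇒ h·k2=z(1+3/4z)y_n
  y_{n+1}/y_n = 1 + 1/5z + 4/5z(1+3/4z) = 1 + z + 3/5z²
  ⇒ R(z) = 1 + z + 3/5z².

Solve |R(x)|<1 on ℝ⁻.
x=-1.63: |R|=0.9641
R=1: x+3/5x²=0 ⇒ x=−5/3=-1.6667; min R=1−1/(4·3/5)=0.5833>−1
Confirm numerically:
  x=-1.275: |R|=0.70037 <1
  x=-1.011: |R|=0.60227 <1
  x=-0.688: |R|=0.59601 <1
  x=-2.108: |R|=1.55820 >1
  x=-2.056: |R|=1.48028 >1
Stable set (-1.6667, 0).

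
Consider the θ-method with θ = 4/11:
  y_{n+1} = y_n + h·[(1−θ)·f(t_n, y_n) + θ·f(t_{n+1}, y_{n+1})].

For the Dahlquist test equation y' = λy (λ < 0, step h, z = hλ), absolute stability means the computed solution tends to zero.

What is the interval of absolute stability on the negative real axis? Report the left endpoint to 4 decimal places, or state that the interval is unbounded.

Test eqn y'=λy, z=hλ:
  y_{n+1} = y_n + z·[7/11·y_n + 4/11·y_{n+1}] ⇒ (1 − 4/11z)y_{n+1} = (1 + 7/11z)y_n
  ⇒ R(z) = (1 + 7/11z)/(1 − 4/11z).

Find x<0 with |R(x)|<1.
x=-0.57: |R|=0.5279
R=−1: 1+7/11x = −1+4/11x ⇒ -3/11x=2 ⇒ x=2/(-3/11)=-7.3333
Confirm numerically:
  x=-6.152: |R|=0.90047 <1
  x=-4.635: |R|=0.72596 <1
  x=-3.575: |R|=0.55435 <1
  x=-7.867: |R|=1.03770 >1
  x=-7.445: |R|=1.00821 >1
  x=-7.410: |R|=1.00566 >1
Stable set (-7.3333, 0).

z∈(-7.3333,0).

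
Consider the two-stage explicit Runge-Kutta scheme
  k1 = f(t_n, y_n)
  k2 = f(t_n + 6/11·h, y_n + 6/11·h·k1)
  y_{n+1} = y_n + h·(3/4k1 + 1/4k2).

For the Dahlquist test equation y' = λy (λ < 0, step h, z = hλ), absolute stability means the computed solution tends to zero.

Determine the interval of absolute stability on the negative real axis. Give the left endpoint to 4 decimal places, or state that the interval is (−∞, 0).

Set f=λy, z=hλ:
  k1=λy_n ⇒ h·k1=z·y_n;  k2=λ(1+6/11z)y_n ⇒ h·k2=z(1+6/11z)y_n
  y_{n+1}/y_n = 1 + 3/4z + 1/4z(1+6/11z) = 1 + z + 3/22z²
  Hence R(z) = 1 + z + 3/22z².

Solve |R(x)|<1 on ℝ⁻.
x=-1.72: |R|=0.3166
R=1: x+3/22x²=0 ⇒ x=−22/3=-7.3333; min R=1−1/(4·3/22)=-0.8333>−1
Confirm numerically:
  x=-3.430: |R|=0.82570 <1
  x=-3.380: |R|=0.82213 <1
  x=-2.983: |R|=0.76960 <1
  x=-7.856: |R|=1.55992 >1
  x=-7.606: |R|=1.28280 >1
Stable set (-7.3333, 0).

z∈(-7.3333,0).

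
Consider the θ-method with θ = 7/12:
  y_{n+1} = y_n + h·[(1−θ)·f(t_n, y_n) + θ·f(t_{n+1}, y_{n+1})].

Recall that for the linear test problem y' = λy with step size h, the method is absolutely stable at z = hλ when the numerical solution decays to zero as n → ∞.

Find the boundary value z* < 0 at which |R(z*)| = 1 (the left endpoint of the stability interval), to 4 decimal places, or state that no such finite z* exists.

(−∞, 0) — no finite endpoint.

On y'=λy, z=hλ:
  y_{n+1} = y_n + z·[5/12·y_n + 7/12·y_{n+1}] ⇒ (1 − 7/12z)y_{n+1} = (1 + 5/12z)y_n
  Hence R(z) = (1 + 5/12z)/(1 − 7/12z).

Need |R(x)|<1, x<0.
x=-0.91: |R|=0.4056
x=-2: |R|=0.0769
x=-10: |R|=0.4634
x=-100: |R|=0.6854
θ=7/12≥1/2 ⇒ |1+5/12x|<|1−7/12x| ∀x<0 ⇒ unbounded interval.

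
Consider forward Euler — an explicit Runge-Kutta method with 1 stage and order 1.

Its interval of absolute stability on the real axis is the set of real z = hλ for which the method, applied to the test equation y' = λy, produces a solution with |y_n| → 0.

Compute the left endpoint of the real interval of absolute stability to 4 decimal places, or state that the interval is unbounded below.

left endpoint -2.0000.

Test eqn y'=λy, z=hλ:
  order 1, 1-stage ⇒ R(z)=1+z
  (e.g. R(-0.31)=0.69000, |R|=0.69000)

Need |R(x)|<1, x<0.
x=-0.31: |R|=0.6900
|R(-2.34)|=1.3400 |R(-1.06)|=0.0600 |R(-0.89)|=0.1100
Bisect:
  x_lo=-2.6679 |R|=1.6679  x_hi=-0.0873 |R|=0.9127
  mid=-1.37756 |R|=0.37756 →hi
  mid=-2.02271 |R|=1.02271 →lo
  mid=-1.70013 |R|=0.70013 →hi
  mid=-1.86142 |R|=0.86142 →hi
  mid=-1.94206 |R|=0.94206 →hi
  mid=-1.98239 |R|=0.98239 →hi
  mid=-2.00255 |R|=1.00255 →lo
  mid=-1.99247 |R|=0.99247 →hi
  mid=-1.99751 |R|=0.99751 →hi
  ...
  [-2.00003,-1.99987] ⇒ x*=-2.0000
Interval (-2.0000, 0).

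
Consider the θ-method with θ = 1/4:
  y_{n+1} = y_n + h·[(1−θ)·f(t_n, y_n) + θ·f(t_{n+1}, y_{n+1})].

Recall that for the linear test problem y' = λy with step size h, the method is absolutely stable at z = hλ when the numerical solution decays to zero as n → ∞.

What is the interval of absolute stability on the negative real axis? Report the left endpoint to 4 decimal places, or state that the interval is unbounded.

(-4.0000, 0).

On y'=λy, z=hλ:
  y_{n+1} = y_n + z·[3/4·y_n + 1/4·y_{n+1}] ⇒ (1 − 1/4z)y_{n+1} = (1 + 3/4z)y_n
  ⇒ R(z) = (1 + 3/4z)/(1 − 1/4z).

Boundary: |R(x)|=1, x<0.
x=-1.1: |R|=0.1373
R=−1: 1+3/4x = −1+1/4x ⇒ -1/2x=2 ⇒ x=2/(-1/2)=-4.0000
Confirm numerically:
  x=-3.608: |R|=0.89695 <1
  x=-2.701: |R|=0.61230 <1
  x=-2.644: |R|=0.59181 <1
  x=-4.540: |R|=1.12646 >1
  x=-4.194: |R|=1.04735 >1
Interval (-4.0000, 0).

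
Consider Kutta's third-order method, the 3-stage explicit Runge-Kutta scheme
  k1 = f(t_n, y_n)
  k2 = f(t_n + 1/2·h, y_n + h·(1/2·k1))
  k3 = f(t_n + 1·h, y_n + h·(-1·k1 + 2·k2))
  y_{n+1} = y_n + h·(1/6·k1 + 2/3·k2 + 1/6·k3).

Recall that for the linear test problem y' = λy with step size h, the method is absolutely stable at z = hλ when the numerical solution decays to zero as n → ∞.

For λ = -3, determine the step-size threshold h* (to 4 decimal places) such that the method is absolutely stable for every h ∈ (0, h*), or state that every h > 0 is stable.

(-2.5127,0); λ=-3 ⇒ h* = 0.8376.

Set f=λy, z=hλ:
  order 3, 3-stage ⇒ R(z)=1+z+z^2/2+z^3/6
  (e.g. R(-0.87)=0.39870, |R|=0.39870)

Boundary: |R(x)|=1, x<0.
x=-0.87: |R|=0.3987
|R(-2.36)|=0.7659 |R(-1.85)|=0.1940 |R(-1.62)|=0.0164
Bisect:
  x_lo=-3.0267 |R|=2.0674  x_hi=-0.2892 |R|=0.7486
  mid=-1.65791 |R|=0.04309 →hi
  mid=-2.34229 |R|=0.74089 →hi
  mid=-2.68448 |R|=1.30552 →lo
  mid=-2.51339 |R|=1.00105 →lo
  mid=-2.42784 |R|=0.86575 →hi
  mid=-2.47061 |R|=0.93206 →hi
  mid=-2.49200 |R|=0.96621 →hi
  mid=-2.50269 |R|=0.98355 →hi
  mid=-2.50804 |R|=0.99228 →hi
  ...
  [-2.51289,-2.51272] ⇒ x*=-2.5127
Interval (-2.5127, 0).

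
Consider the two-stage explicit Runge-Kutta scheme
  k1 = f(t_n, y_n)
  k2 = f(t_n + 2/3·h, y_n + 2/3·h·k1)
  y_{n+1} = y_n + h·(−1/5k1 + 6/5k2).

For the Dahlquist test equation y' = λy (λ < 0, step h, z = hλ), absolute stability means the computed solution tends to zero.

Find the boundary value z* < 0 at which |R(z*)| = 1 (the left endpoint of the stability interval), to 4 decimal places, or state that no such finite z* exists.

left endpoint -1.2500.

With y'=λy (z=hλ):
  k1=λy_n ⇒ h·k1=z·y_n;  k2=λ(1+2/3z)y_n ⇒ h·k2=z(1+2/3z)y_n
  y_{n+1}/y_n = 1 − 1/5z + 6/5z(1+2/3z) = 1 + z + 4/5z²
  so R(z) = 1 + z + 4/5z².

Solve |R(x)|<1 on ℝ⁻.
x=-0.61: |R|=0.6877
R=1: x+4/5x²=0 ⇒ x=−5/4=-1.2500; min R=1−1/(4·4/5)=0.6875>−1
Confirm numerically:
  x=-0.954: |R|=0.77409 <1
  x=-0.753: |R|=0.70061 <1
  x=-0.575: |R|=0.68950 <1
  x=-1.789: |R|=1.77142 >1
  x=-1.575: |R|=1.40950 >1
  x=-1.570: |R|=1.40192 >1
Interval (-1.2500, 0).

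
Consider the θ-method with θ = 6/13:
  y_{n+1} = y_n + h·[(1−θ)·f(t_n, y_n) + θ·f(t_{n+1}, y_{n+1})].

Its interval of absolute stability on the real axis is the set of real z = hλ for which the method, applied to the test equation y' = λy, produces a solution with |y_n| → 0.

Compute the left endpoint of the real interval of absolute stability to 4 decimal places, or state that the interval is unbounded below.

Test eqn y'=λy, z=hλ:
  y_{n+1} = y_n + z·[7/13·y_n + 6/13·y_{n+1}] ⇒ (1 − 6/13z)y_{n+1} = (1 + 7/13z)y_n
  R(z) = (1 + 7/13z)/(1 − 6/13z).

Solve |R(x)|<1 on ℝ⁻.
x=-1.54: |R|=0.0998
R=−1: 1+7/13x = −1+6/13x ⇒ -1/13x=2 ⇒ x=2/(-1/13)=-26.0000
Confirm numerically:
  x=-23.993: |R|=0.98721 <1
  x=-22.212: |R|=0.97410 <1
  x=-13.747: |R|=0.87167 <1
  x=-26.519: |R|=1.00302 >1
  x=-26.072: |R|=1.00042 >1
  x=-26.062: |R|=1.00037 >1
Stable set (-26.0000, 0).

z* = -26.0000.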